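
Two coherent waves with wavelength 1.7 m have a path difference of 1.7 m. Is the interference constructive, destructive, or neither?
constructive — path difference = 1λ, a whole number of wavelengths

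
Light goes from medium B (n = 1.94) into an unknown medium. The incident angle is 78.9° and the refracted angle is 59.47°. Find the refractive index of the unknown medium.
n₂ = n₁·sin θ₁ / sin θ₂ = 2.21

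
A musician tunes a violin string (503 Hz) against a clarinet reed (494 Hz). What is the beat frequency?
9 Hz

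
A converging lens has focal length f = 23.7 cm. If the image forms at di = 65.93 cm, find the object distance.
1/do = 1/f − 1/di → do = 37 cm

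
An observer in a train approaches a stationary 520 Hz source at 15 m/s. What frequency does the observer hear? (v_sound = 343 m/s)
f_obs = f·(v + v_o)/v = 542.7 Hz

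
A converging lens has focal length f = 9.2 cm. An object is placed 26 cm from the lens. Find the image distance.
1/di = 1/f − 1/do → di = 14.24 cm (real image)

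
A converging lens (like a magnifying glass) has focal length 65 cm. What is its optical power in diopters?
P = 1/f = 1.538 D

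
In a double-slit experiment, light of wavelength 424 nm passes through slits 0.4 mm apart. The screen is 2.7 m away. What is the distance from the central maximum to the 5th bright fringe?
y = mλL/d = 14.31 mm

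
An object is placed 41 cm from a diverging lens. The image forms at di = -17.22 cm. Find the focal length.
1/f = 1/do + 1/di → f = -29.69 cm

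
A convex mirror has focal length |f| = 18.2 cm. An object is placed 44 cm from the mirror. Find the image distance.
f = −18.2 cm (convex); 1/di = 1/f − 1/do → di = -12.87 cm (virtual image, behind mirror)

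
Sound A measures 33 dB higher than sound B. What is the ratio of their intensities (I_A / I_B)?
I_A/I_B = 10^(Δβ/10) = 1995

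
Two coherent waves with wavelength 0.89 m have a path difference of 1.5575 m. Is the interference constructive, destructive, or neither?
neither (partial) — path difference = 1.75λ, neither a whole number of wavelengths nor an odd multiple of λ/2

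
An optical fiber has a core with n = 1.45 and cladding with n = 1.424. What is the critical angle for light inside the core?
θc = arcsin(n_cladding/n_core) = 79.13°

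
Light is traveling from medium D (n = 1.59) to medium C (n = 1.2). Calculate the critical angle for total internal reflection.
θc = arcsin(n₂/n₁) = 49°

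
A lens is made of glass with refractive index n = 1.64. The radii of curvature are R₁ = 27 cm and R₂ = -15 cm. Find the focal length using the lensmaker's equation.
1/f = (n − 1)(1/R₁ − 1/R₂) → f = 15.07 cm (converging lens)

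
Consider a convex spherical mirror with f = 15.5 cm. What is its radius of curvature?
R = 2|f| = 31 cm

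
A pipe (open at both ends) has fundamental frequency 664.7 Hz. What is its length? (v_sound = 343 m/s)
L = v/(2f₁) = 0.258 m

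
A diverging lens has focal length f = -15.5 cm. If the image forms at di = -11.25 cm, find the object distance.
1/do = 1/f − 1/di → do = 41.03 cm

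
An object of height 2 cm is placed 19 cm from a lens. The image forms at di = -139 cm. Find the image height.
hi = (-di/do) × ho = 14.63 cm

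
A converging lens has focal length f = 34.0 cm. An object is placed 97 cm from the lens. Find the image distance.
1/di = 1/f − 1/do → di = 52.35 cm (real image)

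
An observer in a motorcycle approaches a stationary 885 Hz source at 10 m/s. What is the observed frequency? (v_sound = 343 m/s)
f_obs = f·(v + v_o)/v = 910.8 Hz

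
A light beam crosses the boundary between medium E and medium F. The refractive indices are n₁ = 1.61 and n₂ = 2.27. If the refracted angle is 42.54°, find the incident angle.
sin θ₁ = (n₂/n₁)·sin θ₂ → θ₁ = 72.41°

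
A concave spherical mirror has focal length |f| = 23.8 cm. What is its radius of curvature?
R = 2|f| = 47.6 cm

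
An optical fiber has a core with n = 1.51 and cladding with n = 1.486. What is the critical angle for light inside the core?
θc = arcsin(n_cladding/n_core) = 79.77°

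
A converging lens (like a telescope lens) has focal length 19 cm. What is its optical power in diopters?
P = 1/f = 5.263 D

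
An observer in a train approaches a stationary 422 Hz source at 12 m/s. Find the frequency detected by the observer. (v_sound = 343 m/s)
f_obs = f·(v + v_o)/v = 436.8 Hz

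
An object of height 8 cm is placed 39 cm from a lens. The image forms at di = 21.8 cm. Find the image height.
hi = (-di/do) × ho = -4.472 cm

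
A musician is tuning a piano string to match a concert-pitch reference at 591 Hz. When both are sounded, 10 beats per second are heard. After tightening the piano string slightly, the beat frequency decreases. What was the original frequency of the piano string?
581 Hz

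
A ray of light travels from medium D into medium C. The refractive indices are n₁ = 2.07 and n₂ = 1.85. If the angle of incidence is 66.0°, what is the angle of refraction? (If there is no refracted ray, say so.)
sin θ₂ = (n₁/n₂)·sin θ₁ = 1.022 > 1, so there is no refracted ray — the light undergoes total internal reflection.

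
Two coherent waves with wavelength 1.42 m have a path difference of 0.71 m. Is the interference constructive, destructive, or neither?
destructive — path difference = 0.5λ, an odd multiple of λ/2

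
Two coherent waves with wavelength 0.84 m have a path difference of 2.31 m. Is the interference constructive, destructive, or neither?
neither (partial) — path difference = 2.75λ, neither a whole number of wavelengths nor an odd multiple of λ/2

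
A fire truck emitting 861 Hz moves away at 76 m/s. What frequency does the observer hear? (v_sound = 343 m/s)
f_obs = f·v/(v + v_s) = 704.8 Hz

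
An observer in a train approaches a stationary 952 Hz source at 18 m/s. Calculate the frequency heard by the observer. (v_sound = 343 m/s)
f_obs = f·(v + v_o)/v = 1002 Hz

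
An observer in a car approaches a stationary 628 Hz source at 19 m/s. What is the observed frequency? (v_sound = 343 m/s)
f_obs = f·(v + v_o)/v = 662.8 Hz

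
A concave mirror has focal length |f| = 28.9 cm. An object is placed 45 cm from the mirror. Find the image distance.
f = +28.9 cm (concave); 1/di = 1/f − 1/do → di = 80.78 cm (real image, in front of mirror)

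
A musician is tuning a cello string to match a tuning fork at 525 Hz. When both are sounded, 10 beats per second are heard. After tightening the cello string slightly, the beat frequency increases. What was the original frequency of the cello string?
535 Hz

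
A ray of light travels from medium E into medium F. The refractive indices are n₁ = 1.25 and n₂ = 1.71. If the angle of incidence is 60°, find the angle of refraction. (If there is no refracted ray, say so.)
sin θ₂ = (n₁/n₂)·sin θ₁ = 0.6331 → θ₂ = 39.28°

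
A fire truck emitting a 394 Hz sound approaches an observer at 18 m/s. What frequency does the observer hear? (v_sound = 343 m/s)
f_obs = f·v/(v − v_s) = 415.8 Hz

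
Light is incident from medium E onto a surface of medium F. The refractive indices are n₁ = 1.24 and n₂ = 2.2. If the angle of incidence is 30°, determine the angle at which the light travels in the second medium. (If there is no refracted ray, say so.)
sin θ₂ = (n₁/n₂)·sin θ₁ = 0.2818 → θ₂ = 16.37°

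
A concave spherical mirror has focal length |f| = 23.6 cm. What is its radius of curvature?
R = 2|f| = 47.2 cm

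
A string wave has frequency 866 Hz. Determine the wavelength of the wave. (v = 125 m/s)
λ = v/f = 0.1443 m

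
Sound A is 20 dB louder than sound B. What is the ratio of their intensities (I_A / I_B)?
I_A/I_B = 10^(Δβ/10) = 100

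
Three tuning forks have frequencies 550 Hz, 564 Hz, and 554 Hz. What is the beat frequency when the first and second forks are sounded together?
14 Hz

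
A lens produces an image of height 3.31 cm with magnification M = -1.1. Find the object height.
ho = |hi|/|M| = 3.009 cm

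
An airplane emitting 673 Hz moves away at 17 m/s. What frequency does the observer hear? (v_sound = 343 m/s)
f_obs = f·v/(v + v_s) = 641.2 Hz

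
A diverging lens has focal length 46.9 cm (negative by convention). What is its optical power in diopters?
P = 1/f = -2.132 D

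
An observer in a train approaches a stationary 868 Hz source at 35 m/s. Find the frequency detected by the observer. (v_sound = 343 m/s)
f_obs = f·(v + v_o)/v = 956.6 Hz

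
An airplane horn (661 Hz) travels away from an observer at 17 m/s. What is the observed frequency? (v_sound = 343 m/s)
f_obs = f·v/(v + v_s) = 629.8 Hz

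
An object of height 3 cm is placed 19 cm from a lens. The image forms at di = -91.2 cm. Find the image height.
hi = (-di/do) × ho = 14.4 cm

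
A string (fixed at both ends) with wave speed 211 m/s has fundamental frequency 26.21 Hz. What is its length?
L = v/(2f₁) = 4.025 m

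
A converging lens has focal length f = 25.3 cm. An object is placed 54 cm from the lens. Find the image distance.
1/di = 1/f − 1/do → di = 47.6 cm (real image)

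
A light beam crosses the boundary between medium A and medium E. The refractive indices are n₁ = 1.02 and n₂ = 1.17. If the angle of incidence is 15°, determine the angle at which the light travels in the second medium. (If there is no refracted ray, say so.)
sin θ₂ = (n₁/n₂)·sin θ₁ = 0.2256 → θ₂ = 13.04°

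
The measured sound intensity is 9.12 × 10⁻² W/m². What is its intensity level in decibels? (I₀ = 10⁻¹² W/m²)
β = 10·log₁₀(I/I₀) = 109.6 dB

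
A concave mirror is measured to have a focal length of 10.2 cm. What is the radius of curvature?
R = 2|f| = 20.4 cm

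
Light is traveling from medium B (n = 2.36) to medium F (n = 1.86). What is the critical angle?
θc = arcsin(n₂/n₁) = 52.01°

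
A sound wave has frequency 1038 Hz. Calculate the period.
T = 1/f = 9.634 × 10⁻⁴ s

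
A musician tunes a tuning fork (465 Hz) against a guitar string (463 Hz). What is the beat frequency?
2 Hz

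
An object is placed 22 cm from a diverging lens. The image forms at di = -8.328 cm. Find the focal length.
1/f = 1/do + 1/di → f = -13.4 cm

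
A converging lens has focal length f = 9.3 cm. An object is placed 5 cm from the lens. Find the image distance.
1/di = 1/f − 1/do → di = -10.81 cm (virtual image)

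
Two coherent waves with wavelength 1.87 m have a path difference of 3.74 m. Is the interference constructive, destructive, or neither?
constructive — path difference = 2λ, a whole number of wavelengths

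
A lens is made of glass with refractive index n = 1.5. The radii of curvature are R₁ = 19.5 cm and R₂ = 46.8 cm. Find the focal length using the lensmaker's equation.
1/f = (n − 1)(1/R₁ − 1/R₂) → f = 66.86 cm (converging lens)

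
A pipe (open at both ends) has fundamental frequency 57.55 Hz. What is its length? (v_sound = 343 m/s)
L = v/(2f₁) = 2.98 m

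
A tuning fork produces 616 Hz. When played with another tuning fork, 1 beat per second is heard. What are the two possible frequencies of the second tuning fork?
f₂ = 616 ± 1 Hz → 617 Hz or 615 Hz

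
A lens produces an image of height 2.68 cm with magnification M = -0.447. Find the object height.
ho = |hi|/|M| = 5.996 cm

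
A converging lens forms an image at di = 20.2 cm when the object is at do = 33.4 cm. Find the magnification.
M = −di/do = -0.6048 (inverted image)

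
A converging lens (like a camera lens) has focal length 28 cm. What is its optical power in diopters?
P = 1/f = 3.571 D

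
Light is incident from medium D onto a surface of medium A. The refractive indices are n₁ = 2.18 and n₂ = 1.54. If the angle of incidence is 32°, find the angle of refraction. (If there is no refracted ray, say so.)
sin θ₂ = (n₁/n₂)·sin θ₁ = 0.7501 → θ₂ = 48.6°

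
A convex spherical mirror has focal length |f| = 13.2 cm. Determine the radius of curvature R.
R = 2|f| = 26.4 cm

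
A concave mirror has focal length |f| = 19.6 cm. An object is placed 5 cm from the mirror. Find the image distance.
f = +19.6 cm (concave); 1/di = 1/f − 1/do → di = -6.712 cm (virtual image, behind mirror)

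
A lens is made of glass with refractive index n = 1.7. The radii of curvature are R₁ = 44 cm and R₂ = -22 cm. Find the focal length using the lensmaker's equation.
1/f = (n − 1)(1/R₁ − 1/R₂) → f = 20.95 cm (converging lens)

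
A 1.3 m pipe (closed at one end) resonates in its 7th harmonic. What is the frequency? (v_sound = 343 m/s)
fₙ = nv/(4L) = 461.7 Hz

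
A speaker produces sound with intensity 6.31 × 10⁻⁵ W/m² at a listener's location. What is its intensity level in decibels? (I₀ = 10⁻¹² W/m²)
β = 10·log₁₀(I/I₀) = 78 dB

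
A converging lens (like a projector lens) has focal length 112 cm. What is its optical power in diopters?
P = 1/f = 0.8929 D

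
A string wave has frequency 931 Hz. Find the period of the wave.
T = 1/f = 0.001074 s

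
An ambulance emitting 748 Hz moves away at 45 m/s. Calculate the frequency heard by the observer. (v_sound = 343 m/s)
f_obs = f·v/(v + v_s) = 661.2 Hz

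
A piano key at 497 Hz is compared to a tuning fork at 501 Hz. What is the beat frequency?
4 Hz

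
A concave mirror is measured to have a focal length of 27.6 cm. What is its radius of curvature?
R = 2|f| = 55.2 cm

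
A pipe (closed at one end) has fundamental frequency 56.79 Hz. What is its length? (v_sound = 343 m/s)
L = v/(4f₁) = 1.51 m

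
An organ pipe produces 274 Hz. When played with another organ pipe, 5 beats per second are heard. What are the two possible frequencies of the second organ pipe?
f₂ = 274 ± 5 Hz → 279 Hz or 269 Hz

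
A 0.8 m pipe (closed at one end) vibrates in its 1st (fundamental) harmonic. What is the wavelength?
λₙ = 4L/n = 3.2 m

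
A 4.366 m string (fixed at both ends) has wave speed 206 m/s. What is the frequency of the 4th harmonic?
fₙ = nv/(2L) = 94.37 Hz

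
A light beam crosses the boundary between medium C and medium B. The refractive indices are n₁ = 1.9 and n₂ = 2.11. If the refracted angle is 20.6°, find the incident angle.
sin θ₁ = (n₂/n₁)·sin θ₂ → θ₁ = 23°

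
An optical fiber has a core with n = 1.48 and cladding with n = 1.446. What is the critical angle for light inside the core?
θc = arcsin(n_cladding/n_core) = 77.7°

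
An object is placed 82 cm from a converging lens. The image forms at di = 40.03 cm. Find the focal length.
1/f = 1/do + 1/di → f = 26.9 cm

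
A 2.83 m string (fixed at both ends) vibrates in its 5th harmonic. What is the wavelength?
λₙ = 2L/n = 1.132 m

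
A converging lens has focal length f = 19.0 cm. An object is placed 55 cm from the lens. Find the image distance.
1/di = 1/f − 1/do → di = 29.03 cm (real image)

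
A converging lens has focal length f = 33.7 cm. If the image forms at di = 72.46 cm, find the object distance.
1/do = 1/f − 1/di → do = 63 cm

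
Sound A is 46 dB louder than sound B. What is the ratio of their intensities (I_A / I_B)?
I_A/I_B = 10^(Δβ/10) = 39810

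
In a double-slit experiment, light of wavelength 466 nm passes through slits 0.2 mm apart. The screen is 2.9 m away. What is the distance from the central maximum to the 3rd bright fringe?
y = mλL/d = 20.27 mm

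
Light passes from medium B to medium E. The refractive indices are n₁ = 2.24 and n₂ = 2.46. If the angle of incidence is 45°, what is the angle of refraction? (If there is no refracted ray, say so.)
sin θ₂ = (n₁/n₂)·sin θ₁ = 0.6439 → θ₂ = 40.08°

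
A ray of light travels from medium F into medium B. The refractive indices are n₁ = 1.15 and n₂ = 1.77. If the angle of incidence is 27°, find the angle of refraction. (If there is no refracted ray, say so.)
sin θ₂ = (n₁/n₂)·sin θ₁ = 0.295 → θ₂ = 17.16°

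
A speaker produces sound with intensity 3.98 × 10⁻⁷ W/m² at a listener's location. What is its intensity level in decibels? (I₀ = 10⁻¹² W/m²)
β = 10·log₁₀(I/I₀) = 56 dB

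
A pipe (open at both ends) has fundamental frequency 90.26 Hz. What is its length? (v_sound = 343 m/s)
L = v/(2f₁) = 1.9 m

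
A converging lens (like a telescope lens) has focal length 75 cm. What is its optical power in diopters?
P = 1/f = 1.333 D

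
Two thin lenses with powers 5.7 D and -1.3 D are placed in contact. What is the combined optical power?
P_total = P₁ + P₂ = 4.4 D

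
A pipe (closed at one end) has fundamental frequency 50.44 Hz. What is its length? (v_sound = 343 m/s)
L = v/(4f₁) = 1.7 m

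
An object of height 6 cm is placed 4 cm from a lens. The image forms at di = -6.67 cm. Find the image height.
hi = (-di/do) × ho = 10 cm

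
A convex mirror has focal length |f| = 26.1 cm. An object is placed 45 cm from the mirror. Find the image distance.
f = −26.1 cm (convex); 1/di = 1/f − 1/do → di = -16.52 cm (virtual image, behind mirror)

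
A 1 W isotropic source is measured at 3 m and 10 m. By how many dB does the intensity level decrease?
Δβ = 20·log₁₀(r₂/r₁) = 10.46 dB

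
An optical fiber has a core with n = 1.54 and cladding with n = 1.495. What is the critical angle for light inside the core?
θc = arcsin(n_cladding/n_core) = 76.11°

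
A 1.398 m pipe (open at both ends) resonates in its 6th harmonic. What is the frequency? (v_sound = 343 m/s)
fₙ = nv/(2L) = 736.1 Hz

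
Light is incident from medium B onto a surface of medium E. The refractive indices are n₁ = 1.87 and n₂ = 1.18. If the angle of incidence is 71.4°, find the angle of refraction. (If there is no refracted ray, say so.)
sin θ₂ = (n₁/n₂)·sin θ₁ = 1.502 > 1, so there is no refracted ray — the light undergoes total internal reflection.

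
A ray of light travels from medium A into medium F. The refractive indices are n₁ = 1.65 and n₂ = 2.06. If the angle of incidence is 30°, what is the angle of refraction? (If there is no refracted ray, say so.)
sin θ₂ = (n₁/n₂)·sin θ₁ = 0.4005 → θ₂ = 23.61°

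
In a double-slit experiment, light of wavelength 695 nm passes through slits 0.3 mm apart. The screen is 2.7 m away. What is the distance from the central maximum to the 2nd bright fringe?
y = mλL/d = 12.51 mm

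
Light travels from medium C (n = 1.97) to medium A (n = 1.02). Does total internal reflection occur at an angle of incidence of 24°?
θc = arcsin(n₂/n₁) = 31.18°; 24° < θc, so no — the ray refracts.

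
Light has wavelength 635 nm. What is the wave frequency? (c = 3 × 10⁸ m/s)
f = c/λ = 4.724 × 10¹⁴ Hz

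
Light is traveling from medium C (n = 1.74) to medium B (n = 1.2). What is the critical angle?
θc = arcsin(n₂/n₁) = 43.6°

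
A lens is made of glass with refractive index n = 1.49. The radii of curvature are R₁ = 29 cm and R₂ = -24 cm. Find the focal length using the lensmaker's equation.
1/f = (n − 1)(1/R₁ − 1/R₂) → f = 26.8 cm (converging lens)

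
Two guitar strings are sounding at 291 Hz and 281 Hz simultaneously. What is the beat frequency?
10 Hz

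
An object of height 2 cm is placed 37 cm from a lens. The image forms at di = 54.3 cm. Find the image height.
hi = (-di/do) × ho = -2.935 cm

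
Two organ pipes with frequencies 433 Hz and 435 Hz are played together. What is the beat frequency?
2 Hz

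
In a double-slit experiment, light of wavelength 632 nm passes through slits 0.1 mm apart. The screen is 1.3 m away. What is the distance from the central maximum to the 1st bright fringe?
y = mλL/d = 8.216 mm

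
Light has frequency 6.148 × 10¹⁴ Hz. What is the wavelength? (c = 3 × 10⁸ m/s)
λ = c/f = 488 nm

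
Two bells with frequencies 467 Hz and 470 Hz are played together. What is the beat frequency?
3 Hz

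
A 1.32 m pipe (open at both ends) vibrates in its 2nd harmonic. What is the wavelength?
λₙ = 2L/n = 1.32 m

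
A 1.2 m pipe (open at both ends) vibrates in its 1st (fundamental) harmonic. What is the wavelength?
λₙ = 2L/n = 2.4 m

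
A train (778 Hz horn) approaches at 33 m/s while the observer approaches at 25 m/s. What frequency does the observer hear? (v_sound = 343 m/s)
f_obs = f·(v + v_o)/(v − v_s) = 923.6 Hz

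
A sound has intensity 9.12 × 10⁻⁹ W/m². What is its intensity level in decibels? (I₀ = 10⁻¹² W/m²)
β = 10·log₁₀(I/I₀) = 39.6 dB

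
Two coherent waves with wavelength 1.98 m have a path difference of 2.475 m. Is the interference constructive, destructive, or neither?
neither (partial) — path difference = 1.25λ, neither a whole number of wavelengths nor an odd multiple of λ/2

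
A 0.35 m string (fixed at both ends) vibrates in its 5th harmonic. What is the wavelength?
λₙ = 2L/n = 0.14 m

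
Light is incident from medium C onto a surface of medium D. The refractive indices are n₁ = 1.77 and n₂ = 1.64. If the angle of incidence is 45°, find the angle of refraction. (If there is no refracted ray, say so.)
sin θ₂ = (n₁/n₂)·sin θ₁ = 0.7632 → θ₂ = 49.74°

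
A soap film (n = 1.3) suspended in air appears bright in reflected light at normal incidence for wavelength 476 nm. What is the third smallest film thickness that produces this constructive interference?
2nt = (m − ½)λ with m = 3 → t = (m − ½)λ/(2n) = 457.7 nm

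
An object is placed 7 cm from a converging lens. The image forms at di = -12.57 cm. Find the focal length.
1/f = 1/do + 1/di → f = 15.8 cm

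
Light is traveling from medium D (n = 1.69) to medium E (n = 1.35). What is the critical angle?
θc = arcsin(n₂/n₁) = 53.02°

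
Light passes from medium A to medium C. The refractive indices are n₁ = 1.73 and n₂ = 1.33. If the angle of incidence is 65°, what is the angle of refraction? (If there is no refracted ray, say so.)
sin θ₂ = (n₁/n₂)·sin θ₁ = 1.179 > 1, so there is no refracted ray — the light undergoes total internal reflection.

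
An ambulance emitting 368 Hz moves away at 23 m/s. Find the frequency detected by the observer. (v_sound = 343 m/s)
f_obs = f·v/(v + v_s) = 344.9 Hz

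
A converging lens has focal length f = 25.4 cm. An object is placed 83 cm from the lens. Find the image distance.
1/di = 1/f − 1/do → di = 36.6 cm (real image)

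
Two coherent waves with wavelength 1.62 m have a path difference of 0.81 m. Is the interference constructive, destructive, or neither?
destructive — path difference = 0.5λ, an odd multiple of λ/2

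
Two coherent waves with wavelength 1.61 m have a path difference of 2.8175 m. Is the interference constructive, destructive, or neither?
neither (partial) — path difference = 1.75λ, neither a whole number of wavelengths nor an odd multiple of λ/2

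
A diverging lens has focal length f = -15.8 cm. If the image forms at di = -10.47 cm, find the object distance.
1/do = 1/f − 1/di → do = 31.04 cm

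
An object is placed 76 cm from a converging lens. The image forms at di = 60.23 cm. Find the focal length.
1/f = 1/do + 1/di → f = 33.6 cm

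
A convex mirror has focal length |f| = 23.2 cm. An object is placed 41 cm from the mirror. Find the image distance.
f = −23.2 cm (convex); 1/di = 1/f − 1/do → di = -14.82 cm (virtual image, behind mirror)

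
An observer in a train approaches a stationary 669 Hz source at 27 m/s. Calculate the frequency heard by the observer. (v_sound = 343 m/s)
f_obs = f·(v + v_o)/v = 721.7 Hz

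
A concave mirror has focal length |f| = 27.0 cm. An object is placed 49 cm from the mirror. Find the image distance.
f = +27.0 cm (concave); 1/di = 1/f − 1/do → di = 60.14 cm (real image, in front of mirror)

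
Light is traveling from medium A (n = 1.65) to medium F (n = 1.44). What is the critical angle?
θc = arcsin(n₂/n₁) = 60.78°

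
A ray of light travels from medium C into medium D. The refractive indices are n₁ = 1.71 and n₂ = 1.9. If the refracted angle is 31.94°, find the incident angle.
sin θ₁ = (n₂/n₁)·sin θ₂ → θ₁ = 36°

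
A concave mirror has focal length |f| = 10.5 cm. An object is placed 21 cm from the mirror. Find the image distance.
f = +10.5 cm (concave); 1/di = 1/f − 1/do → di = 21 cm (real image, in front of mirror)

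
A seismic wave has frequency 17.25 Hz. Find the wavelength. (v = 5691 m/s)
λ = v/f = 329.9 m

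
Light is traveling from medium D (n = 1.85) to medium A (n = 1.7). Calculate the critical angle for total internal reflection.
θc = arcsin(n₂/n₁) = 66.77°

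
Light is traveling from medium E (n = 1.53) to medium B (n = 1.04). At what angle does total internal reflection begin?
θc = arcsin(n₂/n₁) = 42.82°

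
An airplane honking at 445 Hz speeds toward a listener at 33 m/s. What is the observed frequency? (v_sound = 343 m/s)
f_obs = f·v/(v − v_s) = 492.4 Hz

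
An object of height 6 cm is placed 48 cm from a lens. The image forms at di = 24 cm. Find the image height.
hi = (-di/do) × ho = -3 cm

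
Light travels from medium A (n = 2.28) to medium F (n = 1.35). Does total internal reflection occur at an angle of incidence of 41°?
θc = arcsin(n₂/n₁) = 36.31°; 41° > θc, so yes — total internal reflection.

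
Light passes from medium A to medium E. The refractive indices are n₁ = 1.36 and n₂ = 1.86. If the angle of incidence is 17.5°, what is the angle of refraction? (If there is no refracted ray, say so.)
sin θ₂ = (n₁/n₂)·sin θ₁ = 0.2199 → θ₂ = 12.7°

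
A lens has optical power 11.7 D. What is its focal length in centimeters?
f = 1/P = 8.547 cm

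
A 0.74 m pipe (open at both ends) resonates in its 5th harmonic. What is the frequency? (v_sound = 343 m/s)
fₙ = nv/(2L) = 1159 Hz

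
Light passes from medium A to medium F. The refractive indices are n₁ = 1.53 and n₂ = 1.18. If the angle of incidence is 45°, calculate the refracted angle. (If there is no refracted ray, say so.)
sin θ₂ = (n₁/n₂)·sin θ₁ = 0.9168 → θ₂ = 66.47°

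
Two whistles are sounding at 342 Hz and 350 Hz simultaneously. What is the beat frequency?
8 Hz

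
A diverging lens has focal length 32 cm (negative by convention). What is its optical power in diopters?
P = 1/f = -3.125 D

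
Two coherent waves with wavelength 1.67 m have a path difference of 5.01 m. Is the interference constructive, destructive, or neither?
constructive — path difference = 3λ, a whole number of wavelengths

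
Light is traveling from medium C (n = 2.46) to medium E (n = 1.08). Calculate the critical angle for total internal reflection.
θc = arcsin(n₂/n₁) = 26.04°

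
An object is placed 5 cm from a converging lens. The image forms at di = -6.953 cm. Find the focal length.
1/f = 1/do + 1/di → f = 17.8 cm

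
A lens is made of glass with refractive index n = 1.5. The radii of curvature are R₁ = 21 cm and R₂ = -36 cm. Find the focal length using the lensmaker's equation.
1/f = (n − 1)(1/R₁ − 1/R₂) → f = 26.53 cm (converging lens)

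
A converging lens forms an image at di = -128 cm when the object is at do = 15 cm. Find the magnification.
M = −di/do = 8.533 (upright image)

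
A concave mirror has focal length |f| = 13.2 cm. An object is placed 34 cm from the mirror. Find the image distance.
f = +13.2 cm (concave); 1/di = 1/f − 1/do → di = 21.58 cm (real image, in front of mirror)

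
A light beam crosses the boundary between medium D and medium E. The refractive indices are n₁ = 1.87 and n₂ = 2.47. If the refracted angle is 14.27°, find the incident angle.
sin θ₁ = (n₂/n₁)·sin θ₂ → θ₁ = 19°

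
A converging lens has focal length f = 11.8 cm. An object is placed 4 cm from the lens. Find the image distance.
1/di = 1/f − 1/do → di = -6.051 cm (virtual image)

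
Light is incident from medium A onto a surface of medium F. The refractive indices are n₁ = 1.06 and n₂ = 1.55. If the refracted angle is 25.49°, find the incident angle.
sin θ₁ = (n₂/n₁)·sin θ₂ → θ₁ = 39°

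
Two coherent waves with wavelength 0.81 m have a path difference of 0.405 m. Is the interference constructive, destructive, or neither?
destructive — path difference = 0.5λ, an odd multiple of λ/2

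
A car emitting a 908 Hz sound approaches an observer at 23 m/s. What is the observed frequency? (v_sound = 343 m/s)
f_obs = f·v/(v − v_s) = 973.3 Hz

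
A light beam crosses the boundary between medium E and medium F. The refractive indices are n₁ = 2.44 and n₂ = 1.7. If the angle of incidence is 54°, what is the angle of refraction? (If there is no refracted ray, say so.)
sin θ₂ = (n₁/n₂)·sin θ₁ = 1.161 > 1, so there is no refracted ray — the light undergoes total internal reflection.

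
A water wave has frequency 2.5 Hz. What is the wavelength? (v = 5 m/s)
λ = v/f = 2 m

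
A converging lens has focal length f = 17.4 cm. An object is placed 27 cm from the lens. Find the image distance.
1/di = 1/f − 1/do → di = 48.94 cm (real image)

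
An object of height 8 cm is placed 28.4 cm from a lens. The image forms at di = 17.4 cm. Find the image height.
hi = (-di/do) × ho = -4.901 cm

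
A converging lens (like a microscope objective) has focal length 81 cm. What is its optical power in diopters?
P = 1/f = 1.235 D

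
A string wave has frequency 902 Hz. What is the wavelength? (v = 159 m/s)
λ = v/f = 0.1763 m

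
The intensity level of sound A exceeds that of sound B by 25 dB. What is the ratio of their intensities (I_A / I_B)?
I_A/I_B = 10^(Δβ/10) = 316.2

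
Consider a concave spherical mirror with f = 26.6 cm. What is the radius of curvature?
R = 2|f| = 53.2 cm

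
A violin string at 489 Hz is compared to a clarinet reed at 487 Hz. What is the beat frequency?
2 Hz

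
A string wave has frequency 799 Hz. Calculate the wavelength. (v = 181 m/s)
λ = v/f = 0.2265 m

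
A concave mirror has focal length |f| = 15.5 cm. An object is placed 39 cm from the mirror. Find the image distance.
f = +15.5 cm (concave); 1/di = 1/f − 1/do → di = 25.72 cm (real image, in front of mirror)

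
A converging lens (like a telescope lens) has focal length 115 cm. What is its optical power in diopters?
P = 1/f = 0.8696 D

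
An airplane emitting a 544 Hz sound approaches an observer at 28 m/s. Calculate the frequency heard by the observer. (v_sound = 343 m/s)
f_obs = f·v/(v − v_s) = 592.4 Hz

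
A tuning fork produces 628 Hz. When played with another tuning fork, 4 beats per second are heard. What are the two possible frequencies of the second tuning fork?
f₂ = 628 ± 4 Hz → 632 Hz or 624 Hz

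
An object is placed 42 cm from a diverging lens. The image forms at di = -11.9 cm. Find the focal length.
1/f = 1/do + 1/di → f = -16.6 cm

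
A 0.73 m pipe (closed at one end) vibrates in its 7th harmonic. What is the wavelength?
λₙ = 4L/n = 0.4171 m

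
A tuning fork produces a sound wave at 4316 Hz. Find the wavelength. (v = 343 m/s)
λ = v/f = 0.07947 m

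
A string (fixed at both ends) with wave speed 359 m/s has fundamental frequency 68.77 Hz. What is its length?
L = v/(2f₁) = 2.61 m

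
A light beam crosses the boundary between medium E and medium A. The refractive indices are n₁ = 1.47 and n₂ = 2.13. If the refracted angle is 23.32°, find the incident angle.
sin θ₁ = (n₂/n₁)·sin θ₂ → θ₁ = 35°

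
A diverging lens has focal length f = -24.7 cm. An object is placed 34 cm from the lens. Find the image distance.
1/di = 1/f − 1/do → di = -14.31 cm (virtual image)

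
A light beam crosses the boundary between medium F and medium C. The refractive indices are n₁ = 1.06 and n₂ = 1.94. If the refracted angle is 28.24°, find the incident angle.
sin θ₁ = (n₂/n₁)·sin θ₂ → θ₁ = 60°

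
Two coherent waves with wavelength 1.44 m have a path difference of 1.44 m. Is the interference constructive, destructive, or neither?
constructive — path difference = 1λ, a whole number of wavelengths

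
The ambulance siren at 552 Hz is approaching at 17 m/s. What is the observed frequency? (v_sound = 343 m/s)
f_obs = f·v/(v − v_s) = 580.8 Hz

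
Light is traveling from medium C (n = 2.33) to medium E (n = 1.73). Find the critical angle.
θc = arcsin(n₂/n₁) = 47.94°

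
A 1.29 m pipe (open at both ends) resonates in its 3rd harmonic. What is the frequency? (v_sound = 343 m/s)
fₙ = nv/(2L) = 398.8 Hz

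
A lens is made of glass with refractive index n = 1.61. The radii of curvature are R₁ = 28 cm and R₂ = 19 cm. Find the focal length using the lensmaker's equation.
1/f = (n − 1)(1/R₁ − 1/R₂) → f = -96.9 cm (diverging lens)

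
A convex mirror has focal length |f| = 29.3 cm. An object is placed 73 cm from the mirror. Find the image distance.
f = −29.3 cm (convex); 1/di = 1/f − 1/do → di = -20.91 cm (virtual image, behind mirror)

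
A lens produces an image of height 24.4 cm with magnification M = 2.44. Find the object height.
ho = |hi|/|M| = 10 cm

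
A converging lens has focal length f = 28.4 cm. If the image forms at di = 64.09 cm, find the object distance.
1/do = 1/f − 1/di → do = 51 cm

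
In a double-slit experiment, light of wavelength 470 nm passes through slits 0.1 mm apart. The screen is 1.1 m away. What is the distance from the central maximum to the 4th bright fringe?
y = mλL/d = 20.68 mm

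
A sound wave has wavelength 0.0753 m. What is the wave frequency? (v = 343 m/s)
f = v/λ = 4555 Hz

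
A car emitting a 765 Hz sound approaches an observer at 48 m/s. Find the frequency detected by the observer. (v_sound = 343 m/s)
f_obs = f·v/(v − v_s) = 889.5 Hz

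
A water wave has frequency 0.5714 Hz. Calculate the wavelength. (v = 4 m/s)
λ = v/f = 7 m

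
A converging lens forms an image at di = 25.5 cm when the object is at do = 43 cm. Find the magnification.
M = −di/do = -0.593 (inverted image)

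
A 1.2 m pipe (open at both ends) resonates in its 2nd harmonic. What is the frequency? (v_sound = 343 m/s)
fₙ = nv/(2L) = 285.8 Hz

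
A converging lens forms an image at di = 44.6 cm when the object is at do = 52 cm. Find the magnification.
M = −di/do = -0.8577 (inverted image)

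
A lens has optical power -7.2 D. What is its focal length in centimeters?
f = 1/P = -13.89 cm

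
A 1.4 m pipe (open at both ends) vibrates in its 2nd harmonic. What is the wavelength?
λₙ = 2L/n = 1.4 m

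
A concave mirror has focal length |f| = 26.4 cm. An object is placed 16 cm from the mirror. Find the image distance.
f = +26.4 cm (concave); 1/di = 1/f − 1/do → di = -40.62 cm (virtual image, behind mirror)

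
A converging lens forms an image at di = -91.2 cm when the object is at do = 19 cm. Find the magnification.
M = −di/do = 4.8 (upright image)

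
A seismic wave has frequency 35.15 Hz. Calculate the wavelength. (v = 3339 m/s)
λ = v/f = 94.99 m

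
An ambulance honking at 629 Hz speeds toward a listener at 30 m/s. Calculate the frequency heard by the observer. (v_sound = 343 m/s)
f_obs = f·v/(v − v_s) = 689.3 Hz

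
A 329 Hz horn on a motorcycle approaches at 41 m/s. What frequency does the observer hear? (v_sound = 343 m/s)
f_obs = f·v/(v − v_s) = 373.7 Hz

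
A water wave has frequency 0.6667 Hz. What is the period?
T = 1/f = 1.5 s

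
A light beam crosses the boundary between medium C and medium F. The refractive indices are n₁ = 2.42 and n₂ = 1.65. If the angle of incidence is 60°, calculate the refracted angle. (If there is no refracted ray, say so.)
sin θ₂ = (n₁/n₂)·sin θ₁ = 1.27 > 1, so there is no refracted ray — the light undergoes total internal reflection.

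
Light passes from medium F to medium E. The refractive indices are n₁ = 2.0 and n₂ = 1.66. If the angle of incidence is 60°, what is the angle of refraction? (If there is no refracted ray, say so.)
sin θ₂ = (n₁/n₂)·sin θ₁ = 1.043 > 1, so there is no refracted ray — the light undergoes total internal reflection.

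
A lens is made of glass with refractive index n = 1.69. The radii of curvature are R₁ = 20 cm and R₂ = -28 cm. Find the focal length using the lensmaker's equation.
1/f = (n − 1)(1/R₁ − 1/R₂) → f = 16.91 cm (converging lens)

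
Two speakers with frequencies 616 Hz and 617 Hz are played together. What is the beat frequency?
1 Hz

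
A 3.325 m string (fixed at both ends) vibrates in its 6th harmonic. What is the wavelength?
λₙ = 2L/n = 1.108 m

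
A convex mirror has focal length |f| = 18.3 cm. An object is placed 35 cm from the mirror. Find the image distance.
f = −18.3 cm (convex); 1/di = 1/f − 1/do → di = -12.02 cm (virtual image, behind mirror)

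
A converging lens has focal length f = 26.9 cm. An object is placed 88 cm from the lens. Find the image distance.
1/di = 1/f − 1/do → di = 38.74 cm (real image)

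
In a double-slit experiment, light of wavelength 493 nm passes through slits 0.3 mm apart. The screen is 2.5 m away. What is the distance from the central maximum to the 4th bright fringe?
y = mλL/d = 16.43 mm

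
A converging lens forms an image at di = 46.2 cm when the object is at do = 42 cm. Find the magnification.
M = −di/do = -1.1 (inverted image)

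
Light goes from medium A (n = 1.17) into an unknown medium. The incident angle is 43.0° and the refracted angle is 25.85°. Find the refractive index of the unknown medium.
n₂ = n₁·sin θ₁ / sin θ₂ = 1.83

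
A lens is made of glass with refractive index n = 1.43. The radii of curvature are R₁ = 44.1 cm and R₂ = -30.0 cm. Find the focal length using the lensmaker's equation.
1/f = (n − 1)(1/R₁ − 1/R₂) → f = 41.52 cm (converging lens)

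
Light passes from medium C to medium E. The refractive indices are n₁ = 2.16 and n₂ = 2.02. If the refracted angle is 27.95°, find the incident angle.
sin θ₁ = (n₂/n₁)·sin θ₂ → θ₁ = 26°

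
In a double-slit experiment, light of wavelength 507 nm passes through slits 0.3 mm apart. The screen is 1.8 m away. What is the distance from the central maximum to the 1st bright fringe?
y = mλL/d = 3.042 mm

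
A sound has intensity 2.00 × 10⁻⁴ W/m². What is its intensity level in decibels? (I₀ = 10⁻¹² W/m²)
β = 10·log₁₀(I/I₀) = 83.01 dB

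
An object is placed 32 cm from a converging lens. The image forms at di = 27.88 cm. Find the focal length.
1/f = 1/do + 1/di → f = 14.9 cm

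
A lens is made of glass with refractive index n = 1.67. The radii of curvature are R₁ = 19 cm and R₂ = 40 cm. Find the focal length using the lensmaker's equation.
1/f = (n − 1)(1/R₁ − 1/R₂) → f = 54.02 cm (converging lens)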